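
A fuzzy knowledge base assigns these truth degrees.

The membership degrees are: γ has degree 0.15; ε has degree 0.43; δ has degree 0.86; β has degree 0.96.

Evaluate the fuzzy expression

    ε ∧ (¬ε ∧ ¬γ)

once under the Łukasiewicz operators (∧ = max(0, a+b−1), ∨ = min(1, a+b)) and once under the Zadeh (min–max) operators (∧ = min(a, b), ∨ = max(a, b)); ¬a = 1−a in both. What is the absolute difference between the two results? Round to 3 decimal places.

0.430

Under Łukasiewicz:
  ¬ε = 1 − 0.43 = 0.57
  ¬γ = 1 − 0.15 = 0.85
  ¬ε ∧ ¬γ = max(0, a+b−1) on (0.57, 0.85) = 0.42
  ε ∧ (¬ε ∧ ¬γ) = max(0, a+b−1) on (0.43, 0.42) = 0.00
  → value = 0.0000
Under Zadeh (min–max):
  ¬ε = 1 − 0.43 = 0.57
  ¬γ = 1 − 0.15 = 0.85
  ¬ε ∧ ¬γ = min(a, b) on (0.57, 0.85) = 0.57
  ε ∧ (¬ε ∧ ¬γ) = min(a, b) on (0.43, 0.57) = 0.43
  → value = 0.4300
|0.0000 − 0.4300| = 0.430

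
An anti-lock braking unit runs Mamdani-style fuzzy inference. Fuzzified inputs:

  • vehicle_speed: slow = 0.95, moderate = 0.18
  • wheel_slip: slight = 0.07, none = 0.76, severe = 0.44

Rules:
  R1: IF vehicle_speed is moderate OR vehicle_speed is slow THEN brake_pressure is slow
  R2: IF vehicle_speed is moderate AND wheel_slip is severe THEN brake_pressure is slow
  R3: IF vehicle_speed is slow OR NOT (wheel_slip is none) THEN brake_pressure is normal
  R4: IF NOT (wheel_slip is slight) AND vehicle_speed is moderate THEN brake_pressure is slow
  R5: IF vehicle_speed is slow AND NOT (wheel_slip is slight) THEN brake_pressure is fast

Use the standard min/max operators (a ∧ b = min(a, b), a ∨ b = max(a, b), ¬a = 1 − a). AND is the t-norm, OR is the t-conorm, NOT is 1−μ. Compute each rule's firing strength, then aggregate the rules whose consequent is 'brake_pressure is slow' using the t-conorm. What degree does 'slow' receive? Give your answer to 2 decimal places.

R1: moderate=0.18, slow=0.95; OR[max(a, b)] → w = 0.95
R2: moderate=0.18, severe=0.44; AND[min(a, b)] → w = 0.18
R3: slow=0.95, ¬none=1−0.76=0.24; OR[max(a, b)] → w = 0.95
R4: ¬slight=1−0.07=0.93, moderate=0.18; AND[min(a, b)] → w = 0.18
R5: slow=0.95, ¬slight=1−0.07=0.93; AND[min(a, b)] → w = 0.93
Rules with consequent 'slow': {R1, R2, R4} → strengths 0.95, 0.18, 0.18
Aggregate via t-conorm [max(a, b)]: 0.95

0.95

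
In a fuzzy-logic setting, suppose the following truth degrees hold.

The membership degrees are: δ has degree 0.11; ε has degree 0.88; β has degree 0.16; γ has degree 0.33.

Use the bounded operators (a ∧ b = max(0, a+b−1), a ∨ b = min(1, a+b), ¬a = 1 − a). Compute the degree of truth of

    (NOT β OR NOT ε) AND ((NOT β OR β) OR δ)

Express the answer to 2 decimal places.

0.96

NOT β = 1 − 0.16 = 0.84
NOT ε = 1 − 0.88 = 0.12
NOT β OR NOT ε = min(1, a+b) on (0.84, 0.12) = 0.96
NOT β = 1 − 0.16 = 0.84
NOT β OR β = min(1, a+b) on (0.84, 0.16) = 1.00
(NOT β OR β) OR δ = min(1, a+b) on (1.00, 0.11) = 1.00
(NOT β OR NOT ε) AND ((NOT β OR β) OR δ) = max(0, a+b−1) on (0.96, 1.00) = 0.96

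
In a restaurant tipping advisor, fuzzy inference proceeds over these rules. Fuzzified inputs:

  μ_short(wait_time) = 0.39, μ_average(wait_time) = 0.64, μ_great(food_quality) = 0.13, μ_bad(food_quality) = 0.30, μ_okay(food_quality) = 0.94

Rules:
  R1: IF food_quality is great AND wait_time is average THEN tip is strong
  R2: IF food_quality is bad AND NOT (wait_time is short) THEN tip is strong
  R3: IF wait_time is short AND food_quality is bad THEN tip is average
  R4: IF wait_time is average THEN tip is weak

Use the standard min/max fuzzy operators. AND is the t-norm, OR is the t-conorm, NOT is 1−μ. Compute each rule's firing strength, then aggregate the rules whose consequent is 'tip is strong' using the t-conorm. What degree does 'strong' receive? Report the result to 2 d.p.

R1: great=0.13, average=0.64; AND[min(a, b)] → w = 0.13
R2: bad=0.30, ¬short=1−0.39=0.61; AND[min(a, b)] → w = 0.30
R3: short=0.39, bad=0.30; AND[min(a, b)] → w = 0.30
R4: average=0.64 → w = 0.64
Rules with consequent 'strong': {R1, R2} → strengths 0.13, 0.30
Aggregate via t-conorm [max(a, b)]: 0.30

0.30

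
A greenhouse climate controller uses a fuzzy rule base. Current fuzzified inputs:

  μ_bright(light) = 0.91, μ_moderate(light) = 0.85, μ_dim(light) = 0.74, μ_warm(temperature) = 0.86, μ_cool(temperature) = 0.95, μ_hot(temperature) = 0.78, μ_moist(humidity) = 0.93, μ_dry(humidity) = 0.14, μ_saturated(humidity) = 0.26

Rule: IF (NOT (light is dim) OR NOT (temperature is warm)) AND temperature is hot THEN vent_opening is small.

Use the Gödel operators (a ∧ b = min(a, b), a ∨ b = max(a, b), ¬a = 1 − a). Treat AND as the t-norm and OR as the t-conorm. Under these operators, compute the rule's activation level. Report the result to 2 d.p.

0.26

firing strength: (¬dim=1−0.74=0.26 OR ¬warm=1−0.86=0.14) = 0.26; AND[min(a, b)] with hot=0.78 → w = 0.26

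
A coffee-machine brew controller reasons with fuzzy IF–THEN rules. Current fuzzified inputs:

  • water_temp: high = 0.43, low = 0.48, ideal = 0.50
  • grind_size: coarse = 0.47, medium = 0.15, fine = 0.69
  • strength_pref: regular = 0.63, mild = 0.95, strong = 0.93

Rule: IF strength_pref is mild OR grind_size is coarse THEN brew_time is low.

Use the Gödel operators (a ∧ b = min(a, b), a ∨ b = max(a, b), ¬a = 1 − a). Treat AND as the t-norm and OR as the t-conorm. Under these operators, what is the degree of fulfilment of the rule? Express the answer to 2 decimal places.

0.95

firing strength: mild=0.95, coarse=0.47; OR[max(a, b)] → w = 0.95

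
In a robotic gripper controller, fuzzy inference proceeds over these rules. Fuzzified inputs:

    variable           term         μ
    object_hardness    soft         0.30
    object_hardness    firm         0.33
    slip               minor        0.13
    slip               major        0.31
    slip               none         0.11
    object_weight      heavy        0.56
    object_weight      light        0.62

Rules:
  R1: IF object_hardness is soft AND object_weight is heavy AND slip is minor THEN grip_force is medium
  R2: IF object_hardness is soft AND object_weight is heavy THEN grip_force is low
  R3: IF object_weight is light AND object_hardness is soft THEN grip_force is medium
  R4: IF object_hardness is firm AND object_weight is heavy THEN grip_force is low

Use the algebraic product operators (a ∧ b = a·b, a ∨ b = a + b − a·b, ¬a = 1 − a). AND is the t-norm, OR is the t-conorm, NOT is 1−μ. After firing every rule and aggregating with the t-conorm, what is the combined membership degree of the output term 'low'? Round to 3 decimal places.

R1: soft=0.30, heavy=0.56, minor=0.13; AND[a·b] → w = 0.0218
R2: soft=0.30, heavy=0.56; AND[a·b] → w = 0.1680
R3: light=0.62, soft=0.30; AND[a·b] → w = 0.1860
R4: firm=0.33, heavy=0.56; AND[a·b] → w = 0.1848
Rules with consequent 'low': {R2, R4} → strengths 0.1680, 0.1848
Aggregate via t-conorm [a + b − a·b]: 0.3218

0.322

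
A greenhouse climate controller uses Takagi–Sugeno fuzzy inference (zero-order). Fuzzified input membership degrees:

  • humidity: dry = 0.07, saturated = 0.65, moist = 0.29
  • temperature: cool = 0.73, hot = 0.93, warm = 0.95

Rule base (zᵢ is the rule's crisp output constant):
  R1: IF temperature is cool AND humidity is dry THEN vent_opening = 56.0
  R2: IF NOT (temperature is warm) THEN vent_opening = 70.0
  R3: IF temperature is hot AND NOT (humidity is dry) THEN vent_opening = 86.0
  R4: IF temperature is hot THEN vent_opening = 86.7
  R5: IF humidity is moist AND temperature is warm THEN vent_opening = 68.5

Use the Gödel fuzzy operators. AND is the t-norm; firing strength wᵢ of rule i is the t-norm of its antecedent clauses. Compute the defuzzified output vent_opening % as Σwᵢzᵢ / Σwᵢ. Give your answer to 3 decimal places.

R1 (z=56.0): cool=0.73, dry=0.07; AND[min(a, b)] → w = 0.07
R2 (z=70.0): ¬warm=1−0.95=0.05 → w = 0.05
R3 (z=86.0): hot=0.93, ¬dry=1−0.07=0.93; AND[min(a, b)] → w = 0.93
R4 (z=86.7): hot=0.93 → w = 0.93
R5 (z=68.5): moist=0.29, warm=0.95; AND[min(a, b)] → w = 0.29
Weighted average = (0.07·56.0 + 0.05·70.0 + 0.93·86.0 + 0.93·86.7 + 0.29·68.5) / (0.07 + 0.05 + 0.93 + 0.93 + 0.29)
  = 187.8960 / 2.2700 = 82.774

82.774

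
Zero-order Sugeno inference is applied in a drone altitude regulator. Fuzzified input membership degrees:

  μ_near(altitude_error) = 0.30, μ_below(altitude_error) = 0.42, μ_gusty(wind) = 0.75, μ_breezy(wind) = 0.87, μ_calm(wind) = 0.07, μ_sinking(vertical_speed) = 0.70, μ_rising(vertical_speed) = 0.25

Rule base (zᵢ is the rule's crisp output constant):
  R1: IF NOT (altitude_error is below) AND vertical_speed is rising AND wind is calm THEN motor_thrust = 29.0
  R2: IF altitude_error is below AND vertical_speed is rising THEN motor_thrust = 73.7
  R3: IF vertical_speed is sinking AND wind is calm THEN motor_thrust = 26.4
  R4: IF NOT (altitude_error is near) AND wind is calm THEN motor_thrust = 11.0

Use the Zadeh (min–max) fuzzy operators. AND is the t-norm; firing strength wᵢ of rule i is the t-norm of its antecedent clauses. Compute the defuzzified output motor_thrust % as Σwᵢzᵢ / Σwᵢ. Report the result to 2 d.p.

R1 (z=29.0): ¬below=1−0.42=0.58, rising=0.25, calm=0.07; AND[min(a, b)] → w = 0.07
R2 (z=73.7): below=0.42, rising=0.25; AND[min(a, b)] → w = 0.25
R3 (z=26.4): sinking=0.70, calm=0.07; AND[min(a, b)] → w = 0.07
R4 (z=11.0): ¬near=1−0.30=0.70, calm=0.07; AND[min(a, b)] → w = 0.07
Weighted average = (0.07·29.0 + 0.25·73.7 + 0.07·26.4 + 0.07·11.0) / (0.07 + 0.25 + 0.07 + 0.07)
  = 23.0730 / 0.4600 = 50.16

50.16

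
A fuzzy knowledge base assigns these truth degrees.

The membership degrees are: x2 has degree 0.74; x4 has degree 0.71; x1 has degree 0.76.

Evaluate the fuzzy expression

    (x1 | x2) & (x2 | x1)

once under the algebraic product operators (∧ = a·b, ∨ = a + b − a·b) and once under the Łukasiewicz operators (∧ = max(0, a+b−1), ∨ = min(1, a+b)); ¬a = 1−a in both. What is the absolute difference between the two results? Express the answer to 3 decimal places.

Under algebraic product:
  x1 | x2 = a + b − a·b on (0.7600, 0.7400) = 0.9376
  x2 | x1 = a + b − a·b on (0.7400, 0.7600) = 0.9376
  (x1 | x2) & (x2 | x1) = a·b on (0.9376, 0.9376) = 0.8791
  → value = 0.8791
Under Łukasiewicz:
  x1 | x2 = min(1, a+b) on (0.76, 0.74) = 1.00
  x2 | x1 = min(1, a+b) on (0.74, 0.76) = 1.00
  (x1 | x2) & (x2 | x1) = max(0, a+b−1) on (1.00, 1.00) = 1.00
  → value = 1.0000
|0.8791 − 1.0000| = 0.121

0.121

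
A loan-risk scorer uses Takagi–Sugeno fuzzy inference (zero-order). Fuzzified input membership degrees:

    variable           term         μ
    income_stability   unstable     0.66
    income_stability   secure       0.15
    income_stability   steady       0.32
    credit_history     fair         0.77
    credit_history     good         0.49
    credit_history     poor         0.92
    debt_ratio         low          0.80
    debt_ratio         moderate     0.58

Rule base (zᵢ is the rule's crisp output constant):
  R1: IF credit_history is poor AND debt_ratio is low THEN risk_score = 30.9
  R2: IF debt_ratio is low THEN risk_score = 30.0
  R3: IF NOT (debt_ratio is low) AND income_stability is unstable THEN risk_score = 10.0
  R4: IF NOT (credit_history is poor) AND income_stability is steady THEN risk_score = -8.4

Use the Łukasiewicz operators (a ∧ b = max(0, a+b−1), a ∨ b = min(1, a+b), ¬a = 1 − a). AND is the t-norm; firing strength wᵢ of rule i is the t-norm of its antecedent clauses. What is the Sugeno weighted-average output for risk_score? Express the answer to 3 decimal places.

30.426

R1 (z=30.9): poor=0.92, low=0.80; AND[max(0, a+b−1)] → w = 0.72
R2 (z=30.0): low=0.80 → w = 0.80
R3 (z=10.0): ¬low=1−0.80=0.20, unstable=0.66; AND[max(0, a+b−1)] → w = 0.00
R4 (z=-8.4): ¬poor=1−0.92=0.08, steady=0.32; AND[max(0, a+b−1)] → w = 0.00
Weighted average = (0.72·30.9 + 0.80·30.0 + 0.00·10.0 + 0.00·-8.4) / (0.72 + 0.80 + 0.00 + 0.00)
  = 46.2480 / 1.5200 = 30.426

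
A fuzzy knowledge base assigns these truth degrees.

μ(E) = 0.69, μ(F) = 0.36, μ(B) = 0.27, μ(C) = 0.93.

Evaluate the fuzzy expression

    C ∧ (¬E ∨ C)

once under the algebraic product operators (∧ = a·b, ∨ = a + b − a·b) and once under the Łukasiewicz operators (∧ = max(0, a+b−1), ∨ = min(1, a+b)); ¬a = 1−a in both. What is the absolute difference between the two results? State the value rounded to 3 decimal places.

Under algebraic product:
  ¬E = 1 − 0.6900 = 0.3100
  ¬E ∨ C = a + b − a·b on (0.3100, 0.9300) = 0.9517
  C ∧ (¬E ∨ C) = a·b on (0.9300, 0.9517) = 0.8851
  → value = 0.8851
Under Łukasiewicz:
  ¬E = 1 − 0.69 = 0.31
  ¬E ∨ C = min(1, a+b) on (0.31, 0.93) = 1.00
  C ∧ (¬E ∨ C) = max(0, a+b−1) on (0.93, 1.00) = 0.93
  → value = 0.9300
|0.8851 − 0.9300| = 0.045

0.045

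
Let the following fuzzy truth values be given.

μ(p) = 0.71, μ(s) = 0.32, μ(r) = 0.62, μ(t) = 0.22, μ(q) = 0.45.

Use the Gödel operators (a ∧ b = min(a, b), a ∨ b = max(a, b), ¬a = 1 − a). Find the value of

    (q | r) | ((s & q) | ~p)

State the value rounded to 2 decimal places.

0.62

q | r = max(a, b) on (0.45, 0.62) = 0.62
s & q = min(a, b) on (0.32, 0.45) = 0.32
~p = 1 − 0.71 = 0.29
(s & q) | ~p = max(a, b) on (0.32, 0.29) = 0.32
(q | r) | ((s & q) | ~p) = max(a, b) on (0.62, 0.32) = 0.62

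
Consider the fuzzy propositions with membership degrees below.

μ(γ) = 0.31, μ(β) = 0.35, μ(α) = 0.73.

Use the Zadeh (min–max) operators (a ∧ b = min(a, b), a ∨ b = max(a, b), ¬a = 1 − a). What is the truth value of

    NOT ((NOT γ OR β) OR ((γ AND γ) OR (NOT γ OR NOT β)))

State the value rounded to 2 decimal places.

NOT γ = 1 − 0.31 = 0.69
NOT γ OR β = max(a, b) on (0.69, 0.35) = 0.69
γ AND γ = min(a, b) on (0.31, 0.31) = 0.31
NOT γ = 1 − 0.31 = 0.69
NOT β = 1 − 0.35 = 0.65
NOT γ OR NOT β = max(a, b) on (0.69, 0.65) = 0.69
(γ AND γ) OR (NOT γ OR NOT β) = max(a, b) on (0.31, 0.69) = 0.69
(NOT γ OR β) OR ((γ AND γ) OR (NOT γ OR NOT β)) = max(a, b) on (0.69, 0.69) = 0.69
NOT ((NOT γ OR β) OR ((γ AND γ) OR (NOT γ OR NOT β))) = 1 − 0.69 = 0.31

0.31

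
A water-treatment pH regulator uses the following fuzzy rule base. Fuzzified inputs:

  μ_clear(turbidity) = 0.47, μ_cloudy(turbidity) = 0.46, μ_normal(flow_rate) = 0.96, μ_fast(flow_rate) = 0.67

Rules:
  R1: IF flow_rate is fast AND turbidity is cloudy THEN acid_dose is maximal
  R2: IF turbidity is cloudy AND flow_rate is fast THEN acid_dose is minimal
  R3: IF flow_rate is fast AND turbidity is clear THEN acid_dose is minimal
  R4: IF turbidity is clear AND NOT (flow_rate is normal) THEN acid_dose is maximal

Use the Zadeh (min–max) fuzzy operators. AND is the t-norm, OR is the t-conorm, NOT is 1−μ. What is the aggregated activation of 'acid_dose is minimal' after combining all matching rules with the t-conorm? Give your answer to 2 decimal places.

R1: fast=0.67, cloudy=0.46; AND[min(a, b)] → w = 0.46
R2: cloudy=0.46, fast=0.67; AND[min(a, b)] → w = 0.46
R3: fast=0.67, clear=0.47; AND[min(a, b)] → w = 0.47
R4: clear=0.47, ¬normal=1−0.96=0.04; AND[min(a, b)] → w = 0.04
Rules with consequent 'minimal': {R2, R3} → strengths 0.46, 0.47
Aggregate via t-conorm [max(a, b)]: 0.47

0.47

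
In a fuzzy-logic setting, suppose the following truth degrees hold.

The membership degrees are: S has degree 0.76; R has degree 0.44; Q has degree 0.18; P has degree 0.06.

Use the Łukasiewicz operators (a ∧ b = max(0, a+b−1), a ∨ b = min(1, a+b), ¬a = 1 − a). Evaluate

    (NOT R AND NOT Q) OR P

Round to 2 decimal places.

NOT R = 1 − 0.44 = 0.56
NOT Q = 1 − 0.18 = 0.82
NOT R AND NOT Q = max(0, a+b−1) on (0.56, 0.82) = 0.38
(NOT R AND NOT Q) OR P = min(1, a+b) on (0.38, 0.06) = 0.44

0.44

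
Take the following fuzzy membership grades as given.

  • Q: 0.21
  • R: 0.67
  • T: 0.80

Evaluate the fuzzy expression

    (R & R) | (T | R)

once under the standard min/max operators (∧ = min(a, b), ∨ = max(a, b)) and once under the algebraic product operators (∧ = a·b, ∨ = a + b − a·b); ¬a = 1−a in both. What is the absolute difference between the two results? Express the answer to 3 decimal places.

Under standard min/max:
  R & R = min(a, b) on (0.67, 0.67) = 0.67
  T | R = max(a, b) on (0.80, 0.67) = 0.80
  (R & R) | (T | R) = max(a, b) on (0.67, 0.80) = 0.80
  → value = 0.8000
Under algebraic product:
  R & R = a·b on (0.6700, 0.6700) = 0.4489
  T | R = a + b − a·b on (0.8000, 0.6700) = 0.9340
  (R & R) | (T | R) = a + b − a·b on (0.4489, 0.9340) = 0.9636
  → value = 0.9636
|0.8000 − 0.9636| = 0.164

0.164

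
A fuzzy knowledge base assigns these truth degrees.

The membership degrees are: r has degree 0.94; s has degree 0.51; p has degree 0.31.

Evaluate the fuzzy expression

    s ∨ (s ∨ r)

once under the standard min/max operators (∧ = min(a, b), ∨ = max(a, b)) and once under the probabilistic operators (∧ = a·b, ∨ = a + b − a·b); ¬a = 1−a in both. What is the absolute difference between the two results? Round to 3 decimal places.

Under standard min/max:
  s ∨ r = max(a, b) on (0.51, 0.94) = 0.94
  s ∨ (s ∨ r) = max(a, b) on (0.51, 0.94) = 0.94
  → value = 0.9400
Under probabilistic:
  s ∨ r = a + b − a·b on (0.5100, 0.9400) = 0.9706
  s ∨ (s ∨ r) = a + b − a·b on (0.5100, 0.9706) = 0.9856
  → value = 0.9856
|0.9400 − 0.9856| = 0.046

0.046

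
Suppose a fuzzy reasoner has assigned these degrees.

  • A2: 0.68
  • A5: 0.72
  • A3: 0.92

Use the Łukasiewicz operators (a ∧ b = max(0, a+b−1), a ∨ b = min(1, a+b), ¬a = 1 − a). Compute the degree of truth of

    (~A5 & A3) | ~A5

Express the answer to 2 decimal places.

0.48

~A5 = 1 − 0.72 = 0.28
~A5 & A3 = max(0, a+b−1) on (0.28, 0.92) = 0.20
~A5 = 1 − 0.72 = 0.28
(~A5 & A3) | ~A5 = min(1, a+b) on (0.20, 0.28) = 0.48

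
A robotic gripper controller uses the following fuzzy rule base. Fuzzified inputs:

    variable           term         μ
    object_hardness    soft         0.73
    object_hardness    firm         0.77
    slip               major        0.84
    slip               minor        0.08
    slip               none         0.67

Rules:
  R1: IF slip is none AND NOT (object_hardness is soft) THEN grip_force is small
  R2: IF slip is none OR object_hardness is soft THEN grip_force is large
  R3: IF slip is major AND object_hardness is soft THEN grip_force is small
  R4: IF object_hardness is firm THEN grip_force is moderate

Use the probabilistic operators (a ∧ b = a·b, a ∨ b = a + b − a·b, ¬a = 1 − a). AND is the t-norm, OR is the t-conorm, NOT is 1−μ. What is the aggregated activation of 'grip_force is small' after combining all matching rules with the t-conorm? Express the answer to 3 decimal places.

0.683

R1: none=0.67, ¬soft=1−0.73=0.27; AND[a·b] → w = 0.1809
R2: none=0.67, soft=0.73; OR[a + b − a·b] → w = 0.9109
R3: major=0.84, soft=0.73; AND[a·b] → w = 0.6132
R4: firm=0.77 → w = 0.7700
Rules with consequent 'small': {R1, R3} → strengths 0.1809, 0.6132
Aggregate via t-conorm [a + b − a·b]: 0.6832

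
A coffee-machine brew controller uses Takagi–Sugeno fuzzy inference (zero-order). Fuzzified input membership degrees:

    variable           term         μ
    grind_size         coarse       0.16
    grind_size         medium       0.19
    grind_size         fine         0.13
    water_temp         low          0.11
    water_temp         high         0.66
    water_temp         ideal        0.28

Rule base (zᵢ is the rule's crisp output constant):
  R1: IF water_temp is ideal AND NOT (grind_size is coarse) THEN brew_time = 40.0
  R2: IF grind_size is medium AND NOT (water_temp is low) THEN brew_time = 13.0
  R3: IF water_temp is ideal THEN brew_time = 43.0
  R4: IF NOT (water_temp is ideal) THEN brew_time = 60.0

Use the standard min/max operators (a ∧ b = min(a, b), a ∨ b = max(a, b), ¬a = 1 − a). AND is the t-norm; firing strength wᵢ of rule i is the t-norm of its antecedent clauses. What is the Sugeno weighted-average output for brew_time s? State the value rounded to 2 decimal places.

R1 (z=40.0): ideal=0.28, ¬coarse=1−0.16=0.84; AND[min(a, b)] → w = 0.28
R2 (z=13.0): medium=0.19, ¬low=1−0.11=0.89; AND[min(a, b)] → w = 0.19
R3 (z=43.0): ideal=0.28 → w = 0.28
R4 (z=60.0): ¬ideal=1−0.28=0.72 → w = 0.72
Weighted average = (0.28·40.0 + 0.19·13.0 + 0.28·43.0 + 0.72·60.0) / (0.28 + 0.19 + 0.28 + 0.72)
  = 68.9100 / 1.4700 = 46.88

46.88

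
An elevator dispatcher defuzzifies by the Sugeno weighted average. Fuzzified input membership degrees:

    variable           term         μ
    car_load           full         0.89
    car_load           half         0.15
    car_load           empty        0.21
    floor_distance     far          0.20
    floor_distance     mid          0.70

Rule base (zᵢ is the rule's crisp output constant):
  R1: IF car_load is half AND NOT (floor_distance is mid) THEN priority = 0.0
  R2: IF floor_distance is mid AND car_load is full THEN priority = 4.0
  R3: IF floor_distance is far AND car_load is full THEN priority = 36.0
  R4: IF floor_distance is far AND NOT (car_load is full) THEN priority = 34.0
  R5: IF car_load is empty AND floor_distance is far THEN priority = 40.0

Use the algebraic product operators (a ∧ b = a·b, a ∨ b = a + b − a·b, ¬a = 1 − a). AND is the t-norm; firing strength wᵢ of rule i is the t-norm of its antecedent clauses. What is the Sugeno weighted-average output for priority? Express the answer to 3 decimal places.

12.448

R1 (z=0.0): half=0.15, ¬mid=1−0.70=0.30; AND[a·b] → w = 0.0450
R2 (z=4.0): mid=0.70, full=0.89; AND[a·b] → w = 0.6230
R3 (z=36.0): far=0.20, full=0.89; AND[a·b] → w = 0.1780
R4 (z=34.0): far=0.20, ¬full=1−0.89=0.11; AND[a·b] → w = 0.0220
R5 (z=40.0): empty=0.21, far=0.20; AND[a·b] → w = 0.0420
Weighted average = (0.0450·0.0 + 0.6230·4.0 + 0.1780·36.0 + 0.0220·34.0 + 0.0420·40.0) / (0.0450 + 0.6230 + 0.1780 + 0.0220 + 0.0420)
  = 11.3280 / 0.9100 = 12.448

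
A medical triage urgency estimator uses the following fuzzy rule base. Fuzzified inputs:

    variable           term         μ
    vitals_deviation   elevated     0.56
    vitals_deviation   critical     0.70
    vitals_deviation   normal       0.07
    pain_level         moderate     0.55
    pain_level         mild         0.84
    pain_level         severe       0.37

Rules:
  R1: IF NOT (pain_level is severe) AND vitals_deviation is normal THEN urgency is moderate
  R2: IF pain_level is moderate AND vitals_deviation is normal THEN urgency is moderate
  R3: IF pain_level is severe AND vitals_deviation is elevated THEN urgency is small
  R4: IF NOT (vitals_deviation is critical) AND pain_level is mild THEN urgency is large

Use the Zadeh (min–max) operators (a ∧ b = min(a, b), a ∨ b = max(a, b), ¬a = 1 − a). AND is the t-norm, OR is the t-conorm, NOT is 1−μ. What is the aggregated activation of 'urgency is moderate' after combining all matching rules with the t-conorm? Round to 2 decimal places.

R1: ¬severe=1−0.37=0.63, normal=0.07; AND[min(a, b)] → w = 0.07
R2: moderate=0.55, normal=0.07; AND[min(a, b)] → w = 0.07
R3: severe=0.37, elevated=0.56; AND[min(a, b)] → w = 0.37
R4: ¬critical=1−0.70=0.30, mild=0.84; AND[min(a, b)] → w = 0.30
Rules with consequent 'moderate': {R1, R2} → strengths 0.07, 0.07
Aggregate via t-conorm [max(a, b)]: 0.07

0.07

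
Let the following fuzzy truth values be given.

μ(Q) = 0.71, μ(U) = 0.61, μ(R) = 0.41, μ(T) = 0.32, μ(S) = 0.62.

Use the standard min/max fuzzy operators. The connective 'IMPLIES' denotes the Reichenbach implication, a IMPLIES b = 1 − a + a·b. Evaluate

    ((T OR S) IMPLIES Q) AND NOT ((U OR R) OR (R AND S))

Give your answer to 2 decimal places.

0.39

T OR S = max(a, b) on (0.32, 0.62) = 0.62
(T OR S) IMPLIES Q  [Reichenbach: 1 − a + a·b] with a=0.62, b=0.71 → 0.82
U OR R = max(a, b) on (0.61, 0.41) = 0.61
R AND S = min(a, b) on (0.41, 0.62) = 0.41
(U OR R) OR (R AND S) = max(a, b) on (0.61, 0.41) = 0.61
NOT ((U OR R) OR (R AND S)) = 1 − 0.61 = 0.39
((T OR S) IMPLIES Q) AND NOT ((U OR R) OR (R AND S)) = min(a, b) on (0.82, 0.39) = 0.39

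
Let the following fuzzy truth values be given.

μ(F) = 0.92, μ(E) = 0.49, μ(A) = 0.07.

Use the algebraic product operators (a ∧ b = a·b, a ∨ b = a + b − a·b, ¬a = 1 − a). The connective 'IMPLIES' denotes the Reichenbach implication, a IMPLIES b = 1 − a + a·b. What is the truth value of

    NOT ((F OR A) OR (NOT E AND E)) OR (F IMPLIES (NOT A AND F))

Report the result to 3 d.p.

F OR A = a + b − a·b on (0.9200, 0.0700) = 0.9256
NOT E = 1 − 0.4900 = 0.5100
NOT E AND E = a·b on (0.5100, 0.4900) = 0.2499
(F OR A) OR (NOT E AND E) = a + b − a·b on (0.9256, 0.2499) = 0.9442
NOT ((F OR A) OR (NOT E AND E)) = 1 − 0.9442 = 0.0558
NOT A = 1 − 0.0700 = 0.9300
NOT A AND F = a·b on (0.9300, 0.9200) = 0.8556
F IMPLIES (NOT A AND F)  [Reichenbach: 1 − a + a·b] with a=0.9200, b=0.8556 → 0.8672
NOT ((F OR A) OR (NOT E AND E)) OR (F IMPLIES (NOT A AND F)) = a + b − a·b on (0.0558, 0.8672) = 0.8746

0.875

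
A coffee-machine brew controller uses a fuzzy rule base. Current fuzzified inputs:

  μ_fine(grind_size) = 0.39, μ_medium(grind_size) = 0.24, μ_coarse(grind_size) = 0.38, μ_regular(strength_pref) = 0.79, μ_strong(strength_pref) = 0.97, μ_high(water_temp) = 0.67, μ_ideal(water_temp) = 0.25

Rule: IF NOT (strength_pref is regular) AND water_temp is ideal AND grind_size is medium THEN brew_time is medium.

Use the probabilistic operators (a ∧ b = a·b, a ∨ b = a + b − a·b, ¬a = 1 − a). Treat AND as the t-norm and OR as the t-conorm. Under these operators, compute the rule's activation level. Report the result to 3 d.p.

firing strength: ¬regular=1−0.79=0.21, ideal=0.25, medium=0.24; AND[a·b] → w = 0.0126

0.013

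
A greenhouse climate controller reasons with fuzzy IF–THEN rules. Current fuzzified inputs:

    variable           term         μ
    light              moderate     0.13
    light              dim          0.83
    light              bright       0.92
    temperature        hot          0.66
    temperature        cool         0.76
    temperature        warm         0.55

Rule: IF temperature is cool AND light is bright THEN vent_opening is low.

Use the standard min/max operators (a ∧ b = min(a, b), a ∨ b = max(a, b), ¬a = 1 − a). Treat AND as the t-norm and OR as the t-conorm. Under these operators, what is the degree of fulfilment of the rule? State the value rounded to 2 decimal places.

0.76

firing strength: cool=0.76, bright=0.92; AND[min(a, b)] → w = 0.76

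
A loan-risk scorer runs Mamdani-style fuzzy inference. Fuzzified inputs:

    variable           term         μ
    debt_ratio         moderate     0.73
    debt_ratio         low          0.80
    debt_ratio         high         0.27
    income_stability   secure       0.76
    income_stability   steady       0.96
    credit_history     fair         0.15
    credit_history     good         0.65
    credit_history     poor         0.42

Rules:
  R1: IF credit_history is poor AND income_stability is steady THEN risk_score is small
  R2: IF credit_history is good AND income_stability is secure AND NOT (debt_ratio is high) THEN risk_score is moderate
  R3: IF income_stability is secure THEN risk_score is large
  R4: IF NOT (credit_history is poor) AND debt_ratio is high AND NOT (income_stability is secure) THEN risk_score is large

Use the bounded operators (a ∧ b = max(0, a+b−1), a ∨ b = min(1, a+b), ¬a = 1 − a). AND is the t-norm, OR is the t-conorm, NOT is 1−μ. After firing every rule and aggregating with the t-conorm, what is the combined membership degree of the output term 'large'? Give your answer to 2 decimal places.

R1: poor=0.42, steady=0.96; AND[max(0, a+b−1)] → w = 0.38
R2: good=0.65, secure=0.76, ¬high=1−0.27=0.73; AND[max(0, a+b−1)] → w = 0.14
R3: secure=0.76 → w = 0.76
R4: ¬poor=1−0.42=0.58, high=0.27, ¬secure=1−0.76=0.24; AND[max(0, a+b−1)] → w = 0.00
Rules with consequent 'large': {R3, R4} → strengths 0.76, 0.00
Aggregate via t-conorm [min(1, a+b)]: 0.76

0.76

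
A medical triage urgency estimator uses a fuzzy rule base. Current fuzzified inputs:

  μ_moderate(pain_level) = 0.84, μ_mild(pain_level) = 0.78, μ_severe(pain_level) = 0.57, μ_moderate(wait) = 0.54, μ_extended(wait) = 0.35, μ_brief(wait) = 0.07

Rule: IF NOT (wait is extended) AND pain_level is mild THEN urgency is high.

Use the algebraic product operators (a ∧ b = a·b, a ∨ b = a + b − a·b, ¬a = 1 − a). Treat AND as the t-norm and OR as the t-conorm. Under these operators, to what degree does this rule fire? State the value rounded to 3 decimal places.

firing strength: ¬extended=1−0.35=0.65, mild=0.78; AND[a·b] → w = 0.5070

0.507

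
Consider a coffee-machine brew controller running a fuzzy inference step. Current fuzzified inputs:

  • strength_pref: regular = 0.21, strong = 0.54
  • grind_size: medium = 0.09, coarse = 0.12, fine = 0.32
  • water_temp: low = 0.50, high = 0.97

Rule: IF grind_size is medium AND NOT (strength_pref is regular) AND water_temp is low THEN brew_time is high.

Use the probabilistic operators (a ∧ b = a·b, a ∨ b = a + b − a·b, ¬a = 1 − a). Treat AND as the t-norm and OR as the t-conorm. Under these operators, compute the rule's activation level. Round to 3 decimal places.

0.036

firing strength: medium=0.09, ¬regular=1−0.21=0.79, low=0.50; AND[a·b] → w = 0.0355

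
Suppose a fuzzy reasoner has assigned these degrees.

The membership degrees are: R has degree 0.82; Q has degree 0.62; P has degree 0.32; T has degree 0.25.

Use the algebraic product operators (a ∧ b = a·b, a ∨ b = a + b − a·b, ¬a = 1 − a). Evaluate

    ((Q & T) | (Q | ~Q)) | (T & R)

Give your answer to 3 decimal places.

Q & T = a·b on (0.6200, 0.2500) = 0.1550
~Q = 1 − 0.6200 = 0.3800
Q | ~Q = a + b − a·b on (0.6200, 0.3800) = 0.7644
(Q & T) | (Q | ~Q) = a + b − a·b on (0.1550, 0.7644) = 0.8009
T & R = a·b on (0.2500, 0.8200) = 0.2050
((Q & T) | (Q | ~Q)) | (T & R) = a + b − a·b on (0.8009, 0.2050) = 0.8417

0.842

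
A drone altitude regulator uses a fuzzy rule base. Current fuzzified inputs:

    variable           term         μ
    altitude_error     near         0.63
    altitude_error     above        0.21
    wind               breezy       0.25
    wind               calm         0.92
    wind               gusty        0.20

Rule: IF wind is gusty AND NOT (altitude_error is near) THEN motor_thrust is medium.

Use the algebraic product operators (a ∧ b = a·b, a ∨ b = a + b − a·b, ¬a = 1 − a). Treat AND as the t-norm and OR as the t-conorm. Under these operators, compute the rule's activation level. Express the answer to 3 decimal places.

firing strength: gusty=0.20, ¬near=1−0.63=0.37; AND[a·b] → w = 0.0740

0.074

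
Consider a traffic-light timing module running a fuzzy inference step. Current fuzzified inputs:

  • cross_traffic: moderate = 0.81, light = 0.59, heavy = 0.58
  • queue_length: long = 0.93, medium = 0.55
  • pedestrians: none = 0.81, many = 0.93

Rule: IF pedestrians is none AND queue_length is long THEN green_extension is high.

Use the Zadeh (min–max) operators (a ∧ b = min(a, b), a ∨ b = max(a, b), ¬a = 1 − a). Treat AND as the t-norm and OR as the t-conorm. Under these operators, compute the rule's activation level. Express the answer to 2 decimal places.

firing strength: none=0.81, long=0.93; AND[min(a, b)] → w = 0.81

0.81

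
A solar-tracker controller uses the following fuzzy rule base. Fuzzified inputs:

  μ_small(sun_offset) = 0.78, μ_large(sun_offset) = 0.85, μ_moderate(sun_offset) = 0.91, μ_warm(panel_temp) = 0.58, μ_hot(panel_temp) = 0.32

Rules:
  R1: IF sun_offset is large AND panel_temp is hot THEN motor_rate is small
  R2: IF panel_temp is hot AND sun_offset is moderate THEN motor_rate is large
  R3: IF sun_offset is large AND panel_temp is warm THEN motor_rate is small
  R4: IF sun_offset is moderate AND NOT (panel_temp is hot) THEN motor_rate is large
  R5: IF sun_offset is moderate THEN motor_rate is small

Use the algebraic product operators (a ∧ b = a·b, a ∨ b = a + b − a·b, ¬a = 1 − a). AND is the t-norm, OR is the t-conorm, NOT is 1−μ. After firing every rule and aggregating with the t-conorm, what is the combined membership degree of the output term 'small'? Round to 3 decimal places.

R1: large=0.85, hot=0.32; AND[a·b] → w = 0.2720
R2: hot=0.32, moderate=0.91; AND[a·b] → w = 0.2912
R3: large=0.85, warm=0.58; AND[a·b] → w = 0.4930
R4: moderate=0.91, ¬hot=1−0.32=0.68; AND[a·b] → w = 0.6188
R5: moderate=0.91 → w = 0.9100
Rules with consequent 'small': {R1, R3, R5} → strengths 0.2720, 0.4930, 0.9100
Aggregate via t-conorm [a + b − a·b]: 0.9668

0.967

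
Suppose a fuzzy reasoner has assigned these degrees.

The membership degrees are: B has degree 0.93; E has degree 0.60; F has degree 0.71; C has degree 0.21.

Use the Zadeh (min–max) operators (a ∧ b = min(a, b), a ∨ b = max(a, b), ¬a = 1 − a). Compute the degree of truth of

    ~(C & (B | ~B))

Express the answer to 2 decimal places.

~B = 1 − 0.93 = 0.07
B | ~B = max(a, b) on (0.93, 0.07) = 0.93
C & (B | ~B) = min(a, b) on (0.21, 0.93) = 0.21
~(C & (B | ~B)) = 1 − 0.21 = 0.79

0.79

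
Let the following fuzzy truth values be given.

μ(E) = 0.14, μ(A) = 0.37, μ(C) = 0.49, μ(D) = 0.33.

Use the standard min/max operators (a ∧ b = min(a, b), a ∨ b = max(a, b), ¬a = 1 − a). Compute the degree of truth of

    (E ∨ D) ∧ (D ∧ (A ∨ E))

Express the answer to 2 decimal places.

0.33

E ∨ D = max(a, b) on (0.14, 0.33) = 0.33
A ∨ E = max(a, b) on (0.37, 0.14) = 0.37
D ∧ (A ∨ E) = min(a, b) on (0.33, 0.37) = 0.33
(E ∨ D) ∧ (D ∧ (A ∨ E)) = min(a, b) on (0.33, 0.33) = 0.33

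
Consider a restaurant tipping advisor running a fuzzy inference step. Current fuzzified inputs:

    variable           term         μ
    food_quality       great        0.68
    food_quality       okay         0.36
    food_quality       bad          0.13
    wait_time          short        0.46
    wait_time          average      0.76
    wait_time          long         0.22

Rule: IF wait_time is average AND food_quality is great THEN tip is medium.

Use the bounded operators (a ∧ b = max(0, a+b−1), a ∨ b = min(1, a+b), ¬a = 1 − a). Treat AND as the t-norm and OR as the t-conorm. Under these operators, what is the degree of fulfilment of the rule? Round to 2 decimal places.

firing strength: average=0.76, great=0.68; AND[max(0, a+b−1)] → w = 0.44

0.44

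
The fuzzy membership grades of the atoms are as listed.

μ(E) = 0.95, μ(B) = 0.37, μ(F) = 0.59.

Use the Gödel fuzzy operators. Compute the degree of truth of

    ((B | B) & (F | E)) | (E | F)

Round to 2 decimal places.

0.95

B | B = max(a, b) on (0.37, 0.37) = 0.37
F | E = max(a, b) on (0.59, 0.95) = 0.95
(B | B) & (F | E) = min(a, b) on (0.37, 0.95) = 0.37
E | F = max(a, b) on (0.95, 0.59) = 0.95
((B | B) & (F | E)) | (E | F) = max(a, b) on (0.37, 0.95) = 0.95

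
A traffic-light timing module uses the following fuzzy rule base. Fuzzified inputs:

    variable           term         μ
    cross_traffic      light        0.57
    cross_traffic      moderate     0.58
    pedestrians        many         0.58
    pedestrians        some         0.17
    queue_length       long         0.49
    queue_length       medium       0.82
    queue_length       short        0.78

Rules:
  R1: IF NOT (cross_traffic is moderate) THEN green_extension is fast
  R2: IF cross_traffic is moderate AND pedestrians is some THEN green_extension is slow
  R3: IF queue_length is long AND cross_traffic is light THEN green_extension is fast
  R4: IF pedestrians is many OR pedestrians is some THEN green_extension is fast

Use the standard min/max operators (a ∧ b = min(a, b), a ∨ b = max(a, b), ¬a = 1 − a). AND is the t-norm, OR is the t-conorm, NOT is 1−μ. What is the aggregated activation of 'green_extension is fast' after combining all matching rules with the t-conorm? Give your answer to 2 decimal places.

R1: ¬moderate=1−0.58=0.42 → w = 0.42
R2: moderate=0.58, some=0.17; AND[min(a, b)] → w = 0.17
R3: long=0.49, light=0.57; AND[min(a, b)] → w = 0.49
R4: many=0.58, some=0.17; OR[max(a, b)] → w = 0.58
Rules with consequent 'fast': {R1, R3, R4} → strengths 0.42, 0.49, 0.58
Aggregate via t-conorm [max(a, b)]: 0.58

0.58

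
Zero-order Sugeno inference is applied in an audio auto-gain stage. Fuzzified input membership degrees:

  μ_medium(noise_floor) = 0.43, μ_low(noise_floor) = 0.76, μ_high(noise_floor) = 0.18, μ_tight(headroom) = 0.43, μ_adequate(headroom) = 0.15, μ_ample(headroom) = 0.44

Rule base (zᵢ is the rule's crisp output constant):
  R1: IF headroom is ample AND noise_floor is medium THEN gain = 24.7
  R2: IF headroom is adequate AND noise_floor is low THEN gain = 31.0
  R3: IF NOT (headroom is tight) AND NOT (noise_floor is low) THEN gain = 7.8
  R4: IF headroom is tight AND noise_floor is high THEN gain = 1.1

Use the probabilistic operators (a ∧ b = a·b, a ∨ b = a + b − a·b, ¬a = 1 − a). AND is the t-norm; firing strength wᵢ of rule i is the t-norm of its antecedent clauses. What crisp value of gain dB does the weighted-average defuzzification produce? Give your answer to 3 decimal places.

18.089

R1 (z=24.7): ample=0.44, medium=0.43; AND[a·b] → w = 0.1892
R2 (z=31.0): adequate=0.15, low=0.76; AND[a·b] → w = 0.1140
R3 (z=7.8): ¬tight=1−0.43=0.57, ¬low=1−0.76=0.24; AND[a·b] → w = 0.1368
R4 (z=1.1): tight=0.43, high=0.18; AND[a·b] → w = 0.0774
Weighted average = (0.1892·24.7 + 0.1140·31.0 + 0.1368·7.8 + 0.0774·1.1) / (0.1892 + 0.1140 + 0.1368 + 0.0774)
  = 9.3594 / 0.5174 = 18.089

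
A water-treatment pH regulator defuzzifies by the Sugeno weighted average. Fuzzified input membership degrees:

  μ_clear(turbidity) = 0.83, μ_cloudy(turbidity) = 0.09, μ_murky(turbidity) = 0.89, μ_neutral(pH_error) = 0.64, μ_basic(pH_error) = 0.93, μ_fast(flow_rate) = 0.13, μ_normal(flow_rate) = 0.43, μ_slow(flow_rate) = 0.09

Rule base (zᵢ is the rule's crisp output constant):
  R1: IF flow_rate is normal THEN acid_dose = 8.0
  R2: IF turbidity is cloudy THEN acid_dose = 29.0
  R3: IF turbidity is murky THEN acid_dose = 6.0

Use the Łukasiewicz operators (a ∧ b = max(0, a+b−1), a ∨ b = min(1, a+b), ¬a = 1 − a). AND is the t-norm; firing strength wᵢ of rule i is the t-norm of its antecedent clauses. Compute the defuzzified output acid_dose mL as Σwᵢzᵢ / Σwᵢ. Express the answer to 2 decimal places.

R1 (z=8.0): normal=0.43 → w = 0.43
R2 (z=29.0): cloudy=0.09 → w = 0.09
R3 (z=6.0): murky=0.89 → w = 0.89
Weighted average = (0.43·8.0 + 0.09·29.0 + 0.89·6.0) / (0.43 + 0.09 + 0.89)
  = 11.3900 / 1.4100 = 8.08

8.08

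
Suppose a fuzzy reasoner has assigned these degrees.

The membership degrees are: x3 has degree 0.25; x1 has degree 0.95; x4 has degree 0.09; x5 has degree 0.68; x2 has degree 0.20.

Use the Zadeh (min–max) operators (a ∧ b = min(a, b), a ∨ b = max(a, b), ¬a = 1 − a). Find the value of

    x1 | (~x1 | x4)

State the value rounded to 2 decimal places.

0.95

~x1 = 1 − 0.95 = 0.05
~x1 | x4 = max(a, b) on (0.05, 0.09) = 0.09
x1 | (~x1 | x4) = max(a, b) on (0.95, 0.09) = 0.95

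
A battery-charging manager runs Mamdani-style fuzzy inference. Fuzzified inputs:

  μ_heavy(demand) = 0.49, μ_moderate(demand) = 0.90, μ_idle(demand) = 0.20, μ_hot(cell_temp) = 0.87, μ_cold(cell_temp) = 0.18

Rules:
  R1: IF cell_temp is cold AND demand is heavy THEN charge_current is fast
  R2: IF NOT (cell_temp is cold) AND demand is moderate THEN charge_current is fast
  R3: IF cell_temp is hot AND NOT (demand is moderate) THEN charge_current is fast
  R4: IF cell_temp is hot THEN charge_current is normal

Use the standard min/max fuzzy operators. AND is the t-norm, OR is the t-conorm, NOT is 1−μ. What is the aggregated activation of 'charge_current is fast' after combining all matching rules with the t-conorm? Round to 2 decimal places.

0.82

R1: cold=0.18, heavy=0.49; AND[min(a, b)] → w = 0.18
R2: ¬cold=1−0.18=0.82, moderate=0.90; AND[min(a, b)] → w = 0.82
R3: hot=0.87, ¬moderate=1−0.90=0.10; AND[min(a, b)] → w = 0.10
R4: hot=0.87 → w = 0.87
Rules with consequent 'fast': {R1, R2, R3} → strengths 0.18, 0.82, 0.10
Aggregate via t-conorm [max(a, b)]: 0.82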